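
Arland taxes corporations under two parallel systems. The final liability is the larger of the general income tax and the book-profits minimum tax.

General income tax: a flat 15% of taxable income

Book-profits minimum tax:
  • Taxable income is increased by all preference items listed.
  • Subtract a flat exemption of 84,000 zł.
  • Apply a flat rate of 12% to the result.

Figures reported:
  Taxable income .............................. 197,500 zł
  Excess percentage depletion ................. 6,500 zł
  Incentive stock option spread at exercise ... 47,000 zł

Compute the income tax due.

29,625 zł

General income tax:
  197,500 zł × 15% = 29,625 zł

Book-profits minimum tax:
  Adjusted income: 197,500 zł + 6,500 zł + 47,000 zł = 251,000 zł
  Less exemption 84,000 zł → base 167,000 zł
  167,000 zł × 12% = 20,040 zł

29,625 zł > 20,040 zł, so the general income tax governs.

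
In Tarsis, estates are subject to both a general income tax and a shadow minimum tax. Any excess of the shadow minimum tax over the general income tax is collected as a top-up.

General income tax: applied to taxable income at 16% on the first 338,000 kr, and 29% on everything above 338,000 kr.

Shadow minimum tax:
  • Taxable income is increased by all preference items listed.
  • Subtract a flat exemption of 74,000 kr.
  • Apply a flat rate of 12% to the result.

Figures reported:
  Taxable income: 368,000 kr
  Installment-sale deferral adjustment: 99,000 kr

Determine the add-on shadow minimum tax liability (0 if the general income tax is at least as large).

General income tax:
  338,000 kr × 16% = 54,080 kr
  30,000 kr × 29% = 8,700 kr
  → 62,780 kr

Shadow minimum tax:
  Adjusted income: 368,000 kr + 99,000 kr = 467,000 kr
  Less exemption 74,000 kr → base 393,000 kr
  393,000 kr × 12% = 47,160 kr

47,160 kr ≤ 62,780 kr, so no add-on is due.

0 kr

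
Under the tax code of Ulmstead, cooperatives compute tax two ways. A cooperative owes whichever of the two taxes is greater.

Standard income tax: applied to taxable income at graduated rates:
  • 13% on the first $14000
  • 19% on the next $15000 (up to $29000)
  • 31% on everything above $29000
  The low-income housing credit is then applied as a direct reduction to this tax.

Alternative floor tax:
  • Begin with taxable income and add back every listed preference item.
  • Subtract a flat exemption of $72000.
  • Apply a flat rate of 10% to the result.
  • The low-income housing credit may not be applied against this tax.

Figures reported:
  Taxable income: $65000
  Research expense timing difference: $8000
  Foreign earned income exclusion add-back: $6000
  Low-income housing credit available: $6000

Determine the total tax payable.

$9830

Standard income tax:
  $14000 × 13% = $1820
  $15000 × 19% = $2850
  $36000 × 31% = $11160
  → $15830
  Less low-income housing credit $6000 → $9830

Alternative floor tax:
  Adjusted income: $65000 + $8000 + $6000 = $79000
  Less exemption $72000 → base $7000
  $7000 × 10% = $700

$9830 > $700, so the standard income tax governs.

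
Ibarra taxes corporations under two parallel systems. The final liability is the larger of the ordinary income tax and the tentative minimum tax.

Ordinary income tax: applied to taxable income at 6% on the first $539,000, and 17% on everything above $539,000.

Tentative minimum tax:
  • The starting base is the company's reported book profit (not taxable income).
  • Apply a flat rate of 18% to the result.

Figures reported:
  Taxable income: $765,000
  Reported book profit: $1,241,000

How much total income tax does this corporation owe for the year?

$223,380

Tentative minimum tax:
  Base (reported book profit): $1,241,000
  $1,241,000 × 18% = $223,380

Ordinary income tax:
  $539,000 × 6% = $32,340
  $226,000 × 17% = $38,420
  → $70,760

$223,380 > $70,760, so the tentative minimum tax is the binding amount.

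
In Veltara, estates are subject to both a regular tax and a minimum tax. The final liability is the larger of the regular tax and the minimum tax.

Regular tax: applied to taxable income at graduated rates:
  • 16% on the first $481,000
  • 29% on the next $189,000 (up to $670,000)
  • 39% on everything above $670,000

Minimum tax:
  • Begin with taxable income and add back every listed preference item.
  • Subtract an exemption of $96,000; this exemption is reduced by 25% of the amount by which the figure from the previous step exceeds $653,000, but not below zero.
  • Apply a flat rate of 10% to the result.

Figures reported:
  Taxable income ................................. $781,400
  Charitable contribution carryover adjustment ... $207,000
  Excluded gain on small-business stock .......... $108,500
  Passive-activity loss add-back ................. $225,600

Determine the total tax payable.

Minimum tax:
  Adjusted income: $781,400 + $207,000 + $108,500 + $225,600 = $1,322,500
  Exemption: 25% × ($1,322,500 − $653,000) = $167,375 ≥ $96,000, so the exemption is fully phased out
  Base: $1,322,500 − $0 = $1,322,500
  $1,322,500 × 10% = $132,250

Regular tax:
  $481,000 × 16% = $76,960
  $189,000 × 29% = $54,810
  $111,400 × 39% = $43,446
  → $175,216

$175,216 > $132,250, so the regular tax governs.

$175,216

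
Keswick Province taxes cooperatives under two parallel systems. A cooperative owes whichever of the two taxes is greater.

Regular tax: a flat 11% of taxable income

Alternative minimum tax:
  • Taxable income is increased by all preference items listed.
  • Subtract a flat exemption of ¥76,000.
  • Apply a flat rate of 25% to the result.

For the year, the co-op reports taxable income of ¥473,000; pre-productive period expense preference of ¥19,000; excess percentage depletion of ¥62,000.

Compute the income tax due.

¥119,500

Regular tax:
  ¥473,000 × 11% = ¥52,030

Alternative minimum tax:
  Adjusted income: ¥473,000 + ¥19,000 + ¥62,000 = ¥554,000
  Less exemption ¥76,000 → base ¥478,000
  ¥478,000 × 25% = ¥119,500

¥119,500 > ¥52,030, so the alternative minimum tax is the binding amount.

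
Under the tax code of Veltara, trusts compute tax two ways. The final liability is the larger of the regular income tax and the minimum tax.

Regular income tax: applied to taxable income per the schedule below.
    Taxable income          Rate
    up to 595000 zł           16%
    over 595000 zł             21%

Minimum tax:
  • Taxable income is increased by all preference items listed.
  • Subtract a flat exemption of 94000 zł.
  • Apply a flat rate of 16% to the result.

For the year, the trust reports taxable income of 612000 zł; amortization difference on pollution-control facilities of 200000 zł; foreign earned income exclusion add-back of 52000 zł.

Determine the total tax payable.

Minimum tax:
  Adjusted income: 612000 zł + 200000 zł + 52000 zł = 864000 zł
  Less exemption 94000 zł → base 770000 zł
  770000 zł × 16% = 123200 zł

Regular income tax:
  595000 zł × 16% = 95200 zł
  17000 zł × 21% = 3570 zł
  → 98770 zł

123200 zł > 98770 zł, so the minimum tax is the binding amount.

123200 zł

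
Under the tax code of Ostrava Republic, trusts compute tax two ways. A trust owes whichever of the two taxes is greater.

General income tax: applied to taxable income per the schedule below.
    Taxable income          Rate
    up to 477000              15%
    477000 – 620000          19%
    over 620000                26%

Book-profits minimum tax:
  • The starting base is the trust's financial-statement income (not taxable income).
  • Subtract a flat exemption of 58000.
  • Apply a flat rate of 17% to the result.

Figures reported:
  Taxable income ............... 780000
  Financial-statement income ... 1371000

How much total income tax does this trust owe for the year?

General income tax:
  477000 × 15% = 71550
  143000 × 19% = 27170
  160000 × 26% = 41600
  → 140320

Book-profits minimum tax:
  Base (financial-statement income): 1371000
  Less exemption 58000 → base 1313000
  1313000 × 17% = 223210

223210 > 140320, so the book-profits minimum tax is the binding amount.

223210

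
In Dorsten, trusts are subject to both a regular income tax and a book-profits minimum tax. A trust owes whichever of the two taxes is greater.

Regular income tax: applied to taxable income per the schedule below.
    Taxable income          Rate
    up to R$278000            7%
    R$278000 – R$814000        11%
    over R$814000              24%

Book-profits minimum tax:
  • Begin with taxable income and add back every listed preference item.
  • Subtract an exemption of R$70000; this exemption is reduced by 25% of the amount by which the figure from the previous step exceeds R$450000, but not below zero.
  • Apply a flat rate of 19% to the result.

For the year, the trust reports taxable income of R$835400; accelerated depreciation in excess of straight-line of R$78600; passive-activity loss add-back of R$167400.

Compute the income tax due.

R$205466

Book-profits minimum tax:
  Adjusted income: R$835400 + R$78600 + R$167400 = R$1081400
  Exemption: 25% × (R$1081400 − R$450000) = R$157850 ≥ R$70000, so the exemption is fully phased out
  Base: R$1081400 − R$0 = R$1081400
  R$1081400 × 19% = R$205466

Regular income tax:
  R$278000 × 7% = R$19460
  R$536000 × 11% = R$58960
  R$21400 × 24% = R$5136
  → R$83556

R$205466 > R$83556, so the book-profits minimum tax is the binding amount.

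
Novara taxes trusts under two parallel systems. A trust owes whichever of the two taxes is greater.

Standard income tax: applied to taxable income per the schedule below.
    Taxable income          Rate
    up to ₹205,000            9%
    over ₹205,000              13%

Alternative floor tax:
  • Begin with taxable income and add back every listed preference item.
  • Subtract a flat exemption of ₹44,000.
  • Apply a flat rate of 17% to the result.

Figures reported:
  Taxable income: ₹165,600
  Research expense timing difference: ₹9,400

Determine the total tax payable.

₹22,270

Alternative floor tax:
  Adjusted income: ₹165,600 + ₹9,400 = ₹175,000
  Less exemption ₹44,000 → base ₹131,000
  ₹131,000 × 17% = ₹22,270

Standard income tax:
  ₹165,600 × 9% = ₹14,904

₹22,270 > ₹14,904, so the alternative floor tax is the binding amount.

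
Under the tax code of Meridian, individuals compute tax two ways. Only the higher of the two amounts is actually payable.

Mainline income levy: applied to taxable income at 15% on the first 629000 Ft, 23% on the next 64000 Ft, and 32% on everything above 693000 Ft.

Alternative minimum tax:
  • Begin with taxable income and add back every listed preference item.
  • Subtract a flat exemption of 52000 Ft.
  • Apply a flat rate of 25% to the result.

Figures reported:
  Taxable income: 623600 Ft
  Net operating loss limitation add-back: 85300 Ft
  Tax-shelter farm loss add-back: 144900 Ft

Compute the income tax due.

200450 Ft

Alternative minimum tax:
  Adjusted income: 623600 Ft + 85300 Ft + 144900 Ft = 853800 Ft
  Less exemption 52000 Ft → base 801800 Ft
  801800 Ft × 25% = 200450 Ft

Mainline income levy:
  623600 Ft × 15% = 93540 Ft

200450 Ft > 93540 Ft, so the alternative minimum tax is the binding amount.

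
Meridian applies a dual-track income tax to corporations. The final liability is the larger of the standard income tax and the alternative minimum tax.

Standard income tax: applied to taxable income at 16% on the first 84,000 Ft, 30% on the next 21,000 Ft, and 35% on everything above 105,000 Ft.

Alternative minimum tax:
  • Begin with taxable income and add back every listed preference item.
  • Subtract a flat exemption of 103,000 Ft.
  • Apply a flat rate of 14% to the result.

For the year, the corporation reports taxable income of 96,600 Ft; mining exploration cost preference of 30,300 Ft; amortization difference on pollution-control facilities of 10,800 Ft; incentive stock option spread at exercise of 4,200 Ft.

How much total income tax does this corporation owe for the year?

17,220 Ft

Standard income tax:
  84,000 Ft × 16% = 13,440 Ft
  12,600 Ft × 30% = 3,780 Ft
  → 17,220 Ft

Alternative minimum tax:
  Adjusted income: 96,600 Ft + 30,300 Ft + 10,800 Ft + 4,200 Ft = 141,900 Ft
  Less exemption 103,000 Ft → base 38,900 Ft
  38,900 Ft × 14% = 5,446 Ft

17,220 Ft > 5,446 Ft, so the standard income tax governs.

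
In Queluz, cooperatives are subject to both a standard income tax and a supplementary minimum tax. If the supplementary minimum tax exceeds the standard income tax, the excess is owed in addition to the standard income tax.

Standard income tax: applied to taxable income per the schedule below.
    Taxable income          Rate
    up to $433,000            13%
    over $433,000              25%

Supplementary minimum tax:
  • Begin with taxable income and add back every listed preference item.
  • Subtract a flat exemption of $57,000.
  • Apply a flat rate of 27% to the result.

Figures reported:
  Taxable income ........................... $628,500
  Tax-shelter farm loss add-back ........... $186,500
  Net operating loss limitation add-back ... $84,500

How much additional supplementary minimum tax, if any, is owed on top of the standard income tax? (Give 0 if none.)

$122,310

Standard income tax:
  $433,000 × 13% = $56,290
  $195,500 × 25% = $48,875
  → $105,165

Supplementary minimum tax:
  Adjusted income: $628,500 + $186,500 + $84,500 = $899,500
  Less exemption $57,000 → base $842,500
  $842,500 × 27% = $227,475

Excess of supplementary minimum tax over standard income tax: $227,475 − $105,165 = $122,310.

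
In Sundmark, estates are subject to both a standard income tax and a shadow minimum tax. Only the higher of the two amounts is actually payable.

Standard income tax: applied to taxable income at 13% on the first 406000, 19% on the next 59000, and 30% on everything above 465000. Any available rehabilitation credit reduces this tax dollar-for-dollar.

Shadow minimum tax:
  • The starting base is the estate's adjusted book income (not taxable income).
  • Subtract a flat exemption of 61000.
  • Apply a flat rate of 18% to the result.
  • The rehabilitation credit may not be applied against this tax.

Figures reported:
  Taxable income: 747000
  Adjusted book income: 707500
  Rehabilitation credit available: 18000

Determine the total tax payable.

130590

Standard income tax:
  406000 × 13% = 52780
  59000 × 19% = 11210
  282000 × 30% = 84600
  → 148590
  Less rehabilitation credit 18000 → 130590

Shadow minimum tax:
  Base (adjusted book income): 707500
  Less exemption 61000 → base 646500
  646500 × 18% = 116370

130590 > 116370, so the standard income tax governs.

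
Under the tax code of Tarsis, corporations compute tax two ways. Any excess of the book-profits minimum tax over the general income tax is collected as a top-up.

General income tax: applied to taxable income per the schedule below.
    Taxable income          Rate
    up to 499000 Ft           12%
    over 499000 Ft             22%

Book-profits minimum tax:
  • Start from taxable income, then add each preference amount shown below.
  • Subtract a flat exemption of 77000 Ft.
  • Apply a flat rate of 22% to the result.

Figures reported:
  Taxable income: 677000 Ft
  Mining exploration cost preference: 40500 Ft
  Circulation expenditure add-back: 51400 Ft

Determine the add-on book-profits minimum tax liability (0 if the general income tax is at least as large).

Book-profits minimum tax:
  Adjusted income: 677000 Ft + 40500 Ft + 51400 Ft = 768900 Ft
  Less exemption 77000 Ft → base 691900 Ft
  691900 Ft × 22% = 152218 Ft

General income tax:
  499000 Ft × 12% = 59880 Ft
  178000 Ft × 22% = 39160 Ft
  → 99040 Ft

Excess of book-profits minimum tax over general income tax: 152218 Ft − 99040 Ft = 53178 Ft.

53178 Ft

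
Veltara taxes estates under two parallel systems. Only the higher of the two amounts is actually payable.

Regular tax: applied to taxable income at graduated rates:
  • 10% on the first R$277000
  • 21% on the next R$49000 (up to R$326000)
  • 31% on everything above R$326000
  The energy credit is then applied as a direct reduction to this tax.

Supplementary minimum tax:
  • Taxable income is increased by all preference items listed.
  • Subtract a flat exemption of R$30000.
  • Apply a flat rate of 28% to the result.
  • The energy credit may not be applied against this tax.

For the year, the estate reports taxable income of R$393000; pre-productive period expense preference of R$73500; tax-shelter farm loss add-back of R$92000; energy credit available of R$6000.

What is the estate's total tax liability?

Regular tax:
  R$277000 × 10% = R$27700
  R$49000 × 21% = R$10290
  R$67000 × 31% = R$20770
  → R$58760
  Less energy credit R$6000 → R$52760

Supplementary minimum tax:
  Adjusted income: R$393000 + R$73500 + R$92000 = R$558500
  Less exemption R$30000 → base R$528500
  R$528500 × 28% = R$147980

R$147980 > R$52760, so the supplementary minimum tax is the binding amount.

R$147980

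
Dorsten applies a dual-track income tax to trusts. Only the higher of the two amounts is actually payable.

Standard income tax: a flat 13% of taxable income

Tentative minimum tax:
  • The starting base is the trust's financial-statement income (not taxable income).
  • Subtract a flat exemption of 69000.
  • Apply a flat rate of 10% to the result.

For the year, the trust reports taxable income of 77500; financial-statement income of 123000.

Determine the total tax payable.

Tentative minimum tax:
  Base (financial-statement income): 123000
  Less exemption 69000 → base 54000
  54000 × 10% = 5400

Standard income tax:
  77500 × 13% = 10075

10075 > 5400, so the standard income tax governs.

10075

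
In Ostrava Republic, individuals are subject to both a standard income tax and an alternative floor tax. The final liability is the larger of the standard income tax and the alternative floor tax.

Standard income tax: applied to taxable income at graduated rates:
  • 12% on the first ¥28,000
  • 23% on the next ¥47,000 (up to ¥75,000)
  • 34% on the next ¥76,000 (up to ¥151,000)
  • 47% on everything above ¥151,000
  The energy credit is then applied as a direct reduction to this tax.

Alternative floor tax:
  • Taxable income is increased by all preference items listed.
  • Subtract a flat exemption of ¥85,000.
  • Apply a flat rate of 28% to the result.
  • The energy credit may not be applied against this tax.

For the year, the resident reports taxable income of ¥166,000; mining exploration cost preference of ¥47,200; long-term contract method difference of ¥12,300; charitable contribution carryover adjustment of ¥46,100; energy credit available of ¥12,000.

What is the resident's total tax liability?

Standard income tax:
  ¥28,000 × 12% = ¥3,360
  ¥47,000 × 23% = ¥10,810
  ¥76,000 × 34% = ¥25,840
  ¥15,000 × 47% = ¥7,050
  → ¥47,060
  Less energy credit ¥12,000 → ¥35,060

Alternative floor tax:
  Adjusted income: ¥166,000 + ¥47,200 + ¥12,300 + ¥46,100 = ¥271,600
  Less exemption ¥85,000 → base ¥186,600
  ¥186,600 × 28% = ¥52,248

¥52,248 > ¥35,060, so the alternative floor tax is the binding amount.

¥52,248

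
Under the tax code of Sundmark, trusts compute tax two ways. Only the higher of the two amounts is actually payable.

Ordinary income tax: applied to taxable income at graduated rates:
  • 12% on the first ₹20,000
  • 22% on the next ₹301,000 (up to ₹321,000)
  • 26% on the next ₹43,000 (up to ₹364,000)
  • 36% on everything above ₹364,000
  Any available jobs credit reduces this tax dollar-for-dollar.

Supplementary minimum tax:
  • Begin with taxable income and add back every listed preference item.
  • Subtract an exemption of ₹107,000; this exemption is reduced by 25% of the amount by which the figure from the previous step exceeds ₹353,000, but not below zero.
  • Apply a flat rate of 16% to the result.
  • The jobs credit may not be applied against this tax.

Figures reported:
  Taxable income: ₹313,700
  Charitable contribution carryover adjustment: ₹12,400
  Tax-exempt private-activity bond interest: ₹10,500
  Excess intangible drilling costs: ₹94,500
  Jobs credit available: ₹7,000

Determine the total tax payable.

Ordinary income tax:
  ₹20,000 × 12% = ₹2,400
  ₹293,700 × 22% = ₹64,614
  → ₹67,014
  Less jobs credit ₹7,000 → ₹60,014

Supplementary minimum tax:
  Adjusted income: ₹313,700 + ₹12,400 + ₹10,500 + ₹94,500 = ₹431,100
  Exemption: ₹107,000 − 25% × (₹431,100 − ₹353,000) = ₹107,000 − ₹19,525 = ₹87,475
  Base: ₹431,100 − ₹87,475 = ₹343,625
  ₹343,625 × 16% = ₹54,980

₹60,014 > ₹54,980, so the ordinary income tax governs.

₹60,014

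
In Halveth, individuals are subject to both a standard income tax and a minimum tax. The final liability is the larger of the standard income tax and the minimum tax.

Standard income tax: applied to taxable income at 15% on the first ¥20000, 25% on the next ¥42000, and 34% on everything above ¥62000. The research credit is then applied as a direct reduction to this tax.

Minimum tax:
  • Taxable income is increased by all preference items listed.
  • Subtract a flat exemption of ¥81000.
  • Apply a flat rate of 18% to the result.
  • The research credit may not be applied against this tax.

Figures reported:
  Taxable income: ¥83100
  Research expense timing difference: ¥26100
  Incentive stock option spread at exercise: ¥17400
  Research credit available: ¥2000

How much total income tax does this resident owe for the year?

Standard income tax:
  ¥20000 × 15% = ¥3000
  ¥42000 × 25% = ¥10500
  ¥21100 × 34% = ¥7174
  → ¥20674
  Less research credit ¥2000 → ¥18674

Minimum tax:
  Adjusted income: ¥83100 + ¥26100 + ¥17400 = ¥126600
  Less exemption ¥81000 → base ¥45600
  ¥45600 × 18% = ¥8208

¥18674 > ¥8208, so the standard income tax governs.

¥18674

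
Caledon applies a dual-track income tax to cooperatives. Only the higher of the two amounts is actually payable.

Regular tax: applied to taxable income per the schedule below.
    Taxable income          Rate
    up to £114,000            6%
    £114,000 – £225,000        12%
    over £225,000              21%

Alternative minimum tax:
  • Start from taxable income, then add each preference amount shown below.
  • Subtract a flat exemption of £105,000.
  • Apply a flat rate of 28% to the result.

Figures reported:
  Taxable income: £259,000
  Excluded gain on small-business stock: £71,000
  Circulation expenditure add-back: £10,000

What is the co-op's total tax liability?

Alternative minimum tax:
  Adjusted income: £259,000 + £71,000 + £10,000 = £340,000
  Less exemption £105,000 → base £235,000
  £235,000 × 28% = £65,800

Regular tax:
  £114,000 × 6% = £6,840
  £111,000 × 12% = £13,320
  £34,000 × 21% = £7,140
  → £27,300

£65,800 > £27,300, so the alternative minimum tax is the binding amount.

£65,800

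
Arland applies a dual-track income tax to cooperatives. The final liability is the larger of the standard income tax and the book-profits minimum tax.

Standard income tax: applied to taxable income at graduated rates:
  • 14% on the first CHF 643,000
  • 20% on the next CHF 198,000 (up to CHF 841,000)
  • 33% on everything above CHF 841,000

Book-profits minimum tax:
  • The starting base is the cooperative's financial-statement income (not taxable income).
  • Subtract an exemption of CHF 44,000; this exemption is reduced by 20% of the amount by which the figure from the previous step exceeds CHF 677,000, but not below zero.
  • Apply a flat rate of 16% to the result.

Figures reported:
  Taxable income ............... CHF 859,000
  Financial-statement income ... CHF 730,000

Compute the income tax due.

Book-profits minimum tax:
  Base (financial-statement income): CHF 730,000
  Exemption: CHF 44,000 − 20% × (CHF 730,000 − CHF 677,000) = CHF 44,000 − CHF 10,600 = CHF 33,400
  Base: CHF 730,000 − CHF 33,400 = CHF 696,600
  CHF 696,600 × 16% = CHF 111,456

Standard income tax:
  CHF 643,000 × 14% = CHF 90,020
  CHF 198,000 × 20% = CHF 39,600
  CHF 18,000 × 33% = CHF 5,940
  → CHF 135,560

CHF 135,560 > CHF 111,456, so the standard income tax governs.

CHF 135,560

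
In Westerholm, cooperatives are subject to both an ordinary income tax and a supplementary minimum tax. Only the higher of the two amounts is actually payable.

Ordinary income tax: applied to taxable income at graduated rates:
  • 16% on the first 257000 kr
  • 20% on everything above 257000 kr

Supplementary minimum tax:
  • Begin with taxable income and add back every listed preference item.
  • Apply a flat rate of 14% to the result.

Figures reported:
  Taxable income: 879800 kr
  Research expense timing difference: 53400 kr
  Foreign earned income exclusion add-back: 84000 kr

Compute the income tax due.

165680 kr

Supplementary minimum tax:
  Adjusted income: 879800 kr + 53400 kr + 84000 kr = 1017200 kr
  1017200 kr × 14% = 142408 kr

Ordinary income tax:
  257000 kr × 16% = 41120 kr
  622800 kr × 20% = 124560 kr
  → 165680 kr

165680 kr > 142408 kr, so the ordinary income tax governs.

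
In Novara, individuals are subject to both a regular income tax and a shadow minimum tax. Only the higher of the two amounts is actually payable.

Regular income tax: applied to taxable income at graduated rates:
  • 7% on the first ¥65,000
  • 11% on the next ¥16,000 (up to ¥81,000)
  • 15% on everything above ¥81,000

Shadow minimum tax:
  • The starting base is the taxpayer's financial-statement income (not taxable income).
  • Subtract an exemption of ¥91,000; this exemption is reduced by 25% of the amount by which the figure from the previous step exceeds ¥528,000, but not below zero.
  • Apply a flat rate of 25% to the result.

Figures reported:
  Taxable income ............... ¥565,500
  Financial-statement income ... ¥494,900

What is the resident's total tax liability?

Regular income tax:
  ¥65,000 × 7% = ¥4,550
  ¥16,000 × 11% = ¥1,760
  ¥484,500 × 15% = ¥72,675
  → ¥78,985

Shadow minimum tax:
  Base (financial-statement income): ¥494,900
  Exemption: ¥494,900 ≤ ¥528,000, so full ¥91,000 applies
  Base: ¥494,900 − ¥91,000 = ¥403,900
  ¥403,900 × 25% = ¥100,975

¥100,975 > ¥78,985, so the shadow minimum tax is the binding amount.

¥100,975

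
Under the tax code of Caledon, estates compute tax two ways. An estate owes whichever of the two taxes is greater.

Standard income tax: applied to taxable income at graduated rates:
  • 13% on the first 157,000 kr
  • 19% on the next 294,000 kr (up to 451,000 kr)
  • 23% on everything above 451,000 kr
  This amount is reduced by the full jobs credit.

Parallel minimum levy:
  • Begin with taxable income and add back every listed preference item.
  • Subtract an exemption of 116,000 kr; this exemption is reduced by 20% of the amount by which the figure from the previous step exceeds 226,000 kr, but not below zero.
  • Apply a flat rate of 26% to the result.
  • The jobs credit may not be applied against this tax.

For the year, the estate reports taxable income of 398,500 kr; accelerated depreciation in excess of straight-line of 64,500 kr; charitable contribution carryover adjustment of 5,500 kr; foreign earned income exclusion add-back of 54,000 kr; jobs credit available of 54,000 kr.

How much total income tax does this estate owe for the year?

121,108 kr

Standard income tax:
  157,000 kr × 13% = 20,410 kr
  241,500 kr × 19% = 45,885 kr
  → 66,295 kr
  Less jobs credit 54,000 kr → 12,295 kr

Parallel minimum levy:
  Adjusted income: 398,500 kr + 64,500 kr + 5,500 kr + 54,000 kr = 522,500 kr
  Exemption: 116,000 kr − 20% × (522,500 kr − 226,000 kr) = 116,000 kr − 59,300 kr = 56,700 kr
  Base: 522,500 kr − 56,700 kr = 465,800 kr
  465,800 kr × 26% = 121,108 kr

121,108 kr > 12,295 kr, so the parallel minimum levy is the binding amount.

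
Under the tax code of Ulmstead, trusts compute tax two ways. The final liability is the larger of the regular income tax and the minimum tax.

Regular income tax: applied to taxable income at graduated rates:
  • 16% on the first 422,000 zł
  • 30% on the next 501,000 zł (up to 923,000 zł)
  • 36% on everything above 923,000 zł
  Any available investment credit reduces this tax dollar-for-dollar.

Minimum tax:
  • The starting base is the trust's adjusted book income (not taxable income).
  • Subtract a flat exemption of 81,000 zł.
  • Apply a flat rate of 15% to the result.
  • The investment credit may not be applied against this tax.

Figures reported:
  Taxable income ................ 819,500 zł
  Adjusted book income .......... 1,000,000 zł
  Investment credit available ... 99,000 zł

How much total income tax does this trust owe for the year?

Minimum tax:
  Base (adjusted book income): 1,000,000 zł
  Less exemption 81,000 zł → base 919,000 zł
  919,000 zł × 15% = 137,850 zł

Regular income tax:
  422,000 zł × 16% = 67,520 zł
  397,500 zł × 30% = 119,250 zł
  → 186,770 zł
  Less investment credit 99,000 zł → 87,770 zł

137,850 zł > 87,770 zł, so the minimum tax is the binding amount.

137,850 zł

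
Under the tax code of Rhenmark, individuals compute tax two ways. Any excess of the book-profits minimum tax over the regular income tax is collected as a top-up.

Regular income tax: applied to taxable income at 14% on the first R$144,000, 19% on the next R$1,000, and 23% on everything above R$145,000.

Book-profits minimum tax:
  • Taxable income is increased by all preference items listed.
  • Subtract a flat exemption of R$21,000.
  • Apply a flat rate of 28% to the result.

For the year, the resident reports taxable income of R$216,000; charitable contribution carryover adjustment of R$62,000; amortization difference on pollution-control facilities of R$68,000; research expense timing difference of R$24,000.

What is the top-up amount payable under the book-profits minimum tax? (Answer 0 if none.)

R$61,040

Regular income tax:
  R$144,000 × 14% = R$20,160
  R$1,000 × 19% = R$190
  R$71,000 × 23% = R$16,330
  → R$36,680

Book-profits minimum tax:
  Adjusted income: R$216,000 + R$62,000 + R$68,000 + R$24,000 = R$370,000
  Less exemption R$21,000 → base R$349,000
  R$349,000 × 28% = R$97,720

Excess of book-profits minimum tax over regular income tax: R$97,720 − R$36,680 = R$61,040.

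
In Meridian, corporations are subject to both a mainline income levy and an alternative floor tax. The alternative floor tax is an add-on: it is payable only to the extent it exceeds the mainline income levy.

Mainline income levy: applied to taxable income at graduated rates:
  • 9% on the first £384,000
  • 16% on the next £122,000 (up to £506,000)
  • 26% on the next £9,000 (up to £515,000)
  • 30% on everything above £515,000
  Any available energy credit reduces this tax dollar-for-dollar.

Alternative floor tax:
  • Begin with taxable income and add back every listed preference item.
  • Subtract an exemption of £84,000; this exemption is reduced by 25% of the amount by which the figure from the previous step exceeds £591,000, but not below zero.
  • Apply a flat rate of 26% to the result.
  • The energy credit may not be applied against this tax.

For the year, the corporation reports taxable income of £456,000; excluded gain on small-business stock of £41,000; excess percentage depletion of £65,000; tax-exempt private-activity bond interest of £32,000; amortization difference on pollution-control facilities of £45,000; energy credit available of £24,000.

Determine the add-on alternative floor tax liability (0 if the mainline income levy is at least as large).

£125,340

Mainline income levy:
  £384,000 × 9% = £34,560
  £72,000 × 16% = £11,520
  → £46,080
  Less energy credit £24,000 → £22,080

Alternative floor tax:
  Adjusted income: £456,000 + £41,000 + £65,000 + £32,000 + £45,000 = £639,000
  Exemption: £84,000 − 25% × (£639,000 − £591,000) = £84,000 − £12,000 = £72,000
  Base: £639,000 − £72,000 = £567,000
  £567,000 × 26% = £147,420

Excess of alternative floor tax over mainline income levy: £147,420 − £22,080 = £125,340.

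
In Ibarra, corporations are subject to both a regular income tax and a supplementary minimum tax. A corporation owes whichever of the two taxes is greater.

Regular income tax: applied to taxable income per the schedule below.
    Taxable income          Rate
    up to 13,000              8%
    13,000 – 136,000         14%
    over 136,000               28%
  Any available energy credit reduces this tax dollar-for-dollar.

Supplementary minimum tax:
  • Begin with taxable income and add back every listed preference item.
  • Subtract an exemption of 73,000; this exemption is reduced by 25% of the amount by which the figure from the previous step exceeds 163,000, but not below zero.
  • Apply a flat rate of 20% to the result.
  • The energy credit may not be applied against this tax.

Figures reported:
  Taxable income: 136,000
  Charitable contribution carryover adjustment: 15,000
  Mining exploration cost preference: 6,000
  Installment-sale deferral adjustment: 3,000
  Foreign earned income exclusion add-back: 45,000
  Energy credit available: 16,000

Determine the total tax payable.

28,500

Supplementary minimum tax:
  Adjusted income: 136,000 + 15,000 + 6,000 + 3,000 + 45,000 = 205,000
  Exemption: 73,000 − 25% × (205,000 − 163,000) = 73,000 − 10,500 = 62,500
  Base: 205,000 − 62,500 = 142,500
  142,500 × 20% = 28,500

Regular income tax:
  13,000 × 8% = 1,040
  123,000 × 14% = 17,220
  → 18,260
  Less energy credit 16,000 → 2,260

28,500 > 2,260, so the supplementary minimum tax is the binding amount.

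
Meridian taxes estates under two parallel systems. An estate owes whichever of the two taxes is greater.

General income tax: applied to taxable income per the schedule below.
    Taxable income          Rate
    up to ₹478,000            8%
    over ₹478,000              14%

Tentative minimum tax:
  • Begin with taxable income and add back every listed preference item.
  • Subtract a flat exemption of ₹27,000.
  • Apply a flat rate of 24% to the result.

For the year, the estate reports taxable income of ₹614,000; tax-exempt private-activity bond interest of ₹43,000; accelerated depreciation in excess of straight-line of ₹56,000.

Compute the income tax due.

Tentative minimum tax:
  Adjusted income: ₹614,000 + ₹43,000 + ₹56,000 = ₹713,000
  Less exemption ₹27,000 → base ₹686,000
  ₹686,000 × 24% = ₹164,640

General income tax:
  ₹478,000 × 8% = ₹38,240
  ₹136,000 × 14% = ₹19,040
  → ₹57,280

₹164,640 > ₹57,280, so the tentative minimum tax is the binding amount.

₹164,640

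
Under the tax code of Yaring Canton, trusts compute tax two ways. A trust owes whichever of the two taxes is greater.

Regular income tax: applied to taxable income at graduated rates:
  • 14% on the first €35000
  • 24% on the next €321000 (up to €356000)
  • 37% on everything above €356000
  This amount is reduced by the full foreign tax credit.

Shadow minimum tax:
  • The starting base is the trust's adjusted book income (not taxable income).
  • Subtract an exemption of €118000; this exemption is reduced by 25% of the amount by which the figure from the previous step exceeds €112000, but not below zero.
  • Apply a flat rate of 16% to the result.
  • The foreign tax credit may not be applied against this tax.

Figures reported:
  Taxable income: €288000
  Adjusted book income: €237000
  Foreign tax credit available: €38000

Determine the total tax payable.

€27620

Shadow minimum tax:
  Base (adjusted book income): €237000
  Exemption: €118000 − 25% × (€237000 − €112000) = €118000 − €31250 = €86750
  Base: €237000 − €86750 = €150250
  €150250 × 16% = €24040

Regular income tax:
  €35000 × 14% = €4900
  €253000 × 24% = €60720
  → €65620
  Less foreign tax credit €38000 → €27620

€27620 > €24040, so the regular income tax governs.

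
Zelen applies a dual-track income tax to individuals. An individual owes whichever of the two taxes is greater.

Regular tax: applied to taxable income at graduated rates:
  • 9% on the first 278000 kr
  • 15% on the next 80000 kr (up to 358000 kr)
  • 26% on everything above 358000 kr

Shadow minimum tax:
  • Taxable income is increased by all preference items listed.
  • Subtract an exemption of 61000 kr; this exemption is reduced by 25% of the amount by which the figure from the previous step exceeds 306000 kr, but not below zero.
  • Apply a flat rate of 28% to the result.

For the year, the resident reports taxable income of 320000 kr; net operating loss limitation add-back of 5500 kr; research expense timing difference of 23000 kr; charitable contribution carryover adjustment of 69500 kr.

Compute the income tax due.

107800 kr

Regular tax:
  278000 kr × 9% = 25020 kr
  42000 kr × 15% = 6300 kr
  → 31320 kr

Shadow minimum tax:
  Adjusted income: 320000 kr + 5500 kr + 23000 kr + 69500 kr = 418000 kr
  Exemption: 61000 kr − 25% × (418000 kr − 306000 kr) = 61000 kr − 28000 kr = 33000 kr
  Base: 418000 kr − 33000 kr = 385000 kr
  385000 kr × 28% = 107800 kr

107800 kr > 31320 kr, so the shadow minimum tax is the binding amount.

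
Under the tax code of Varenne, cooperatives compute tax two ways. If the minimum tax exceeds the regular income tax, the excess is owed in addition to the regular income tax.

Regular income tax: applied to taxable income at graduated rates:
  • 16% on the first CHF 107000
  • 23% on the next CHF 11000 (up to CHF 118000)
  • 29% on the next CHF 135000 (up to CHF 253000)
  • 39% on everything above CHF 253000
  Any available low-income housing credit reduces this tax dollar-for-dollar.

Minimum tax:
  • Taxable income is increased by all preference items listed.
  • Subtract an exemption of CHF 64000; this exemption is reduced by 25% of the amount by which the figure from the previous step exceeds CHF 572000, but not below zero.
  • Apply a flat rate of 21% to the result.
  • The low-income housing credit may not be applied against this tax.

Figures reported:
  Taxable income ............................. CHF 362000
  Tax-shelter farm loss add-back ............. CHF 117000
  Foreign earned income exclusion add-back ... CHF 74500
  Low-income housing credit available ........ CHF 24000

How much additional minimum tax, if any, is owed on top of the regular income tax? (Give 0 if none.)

Minimum tax:
  Adjusted income: CHF 362000 + CHF 117000 + CHF 74500 = CHF 553500
  Exemption: CHF 553500 ≤ CHF 572000, so full CHF 64000 applies
  Base: CHF 553500 − CHF 64000 = CHF 489500
  CHF 489500 × 21% = CHF 102795

Regular income tax:
  CHF 107000 × 16% = CHF 17120
  CHF 11000 × 23% = CHF 2530
  CHF 135000 × 29% = CHF 39150
  CHF 109000 × 39% = CHF 42510
  → CHF 101310
  Less low-income housing credit CHF 24000 → CHF 77310

Excess of minimum tax over regular income tax: CHF 102795 − CHF 77310 = CHF 25485.

CHF 25485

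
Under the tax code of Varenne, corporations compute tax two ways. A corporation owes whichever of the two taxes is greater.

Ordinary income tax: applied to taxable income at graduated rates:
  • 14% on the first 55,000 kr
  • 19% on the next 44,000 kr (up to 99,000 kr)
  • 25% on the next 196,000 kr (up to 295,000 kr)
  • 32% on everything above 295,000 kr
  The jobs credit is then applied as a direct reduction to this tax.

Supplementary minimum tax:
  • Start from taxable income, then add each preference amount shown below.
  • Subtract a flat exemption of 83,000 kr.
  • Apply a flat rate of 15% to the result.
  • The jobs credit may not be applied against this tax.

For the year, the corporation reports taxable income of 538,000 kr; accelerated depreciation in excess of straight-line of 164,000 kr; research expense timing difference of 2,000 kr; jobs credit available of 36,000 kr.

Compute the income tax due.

106,820 kr

Ordinary income tax:
  55,000 kr × 14% = 7,700 kr
  44,000 kr × 19% = 8,360 kr
  196,000 kr × 25% = 49,000 kr
  243,000 kr × 32% = 77,760 kr
  → 142,820 kr
  Less jobs credit 36,000 kr → 106,820 kr

Supplementary minimum tax:
  Adjusted income: 538,000 kr + 164,000 kr + 2,000 kr = 704,000 kr
  Less exemption 83,000 kr → base 621,000 kr
  621,000 kr × 15% = 93,150 kr

106,820 kr > 93,150 kr, so the ordinary income tax governs.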